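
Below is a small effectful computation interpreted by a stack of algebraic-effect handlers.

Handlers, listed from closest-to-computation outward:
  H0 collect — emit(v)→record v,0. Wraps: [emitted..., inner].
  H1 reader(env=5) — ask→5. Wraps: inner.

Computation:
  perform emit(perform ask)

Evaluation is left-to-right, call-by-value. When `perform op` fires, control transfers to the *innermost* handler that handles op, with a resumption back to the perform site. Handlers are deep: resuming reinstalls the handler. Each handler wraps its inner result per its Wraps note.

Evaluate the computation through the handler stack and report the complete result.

Answer: [5, 0]

Working:
ask @ H1 ⇒ 5
emit(5) @ H0 ⇒ out+=5
H0 returns [5, 0]
H1 returns [5, 0]
= [5, 0]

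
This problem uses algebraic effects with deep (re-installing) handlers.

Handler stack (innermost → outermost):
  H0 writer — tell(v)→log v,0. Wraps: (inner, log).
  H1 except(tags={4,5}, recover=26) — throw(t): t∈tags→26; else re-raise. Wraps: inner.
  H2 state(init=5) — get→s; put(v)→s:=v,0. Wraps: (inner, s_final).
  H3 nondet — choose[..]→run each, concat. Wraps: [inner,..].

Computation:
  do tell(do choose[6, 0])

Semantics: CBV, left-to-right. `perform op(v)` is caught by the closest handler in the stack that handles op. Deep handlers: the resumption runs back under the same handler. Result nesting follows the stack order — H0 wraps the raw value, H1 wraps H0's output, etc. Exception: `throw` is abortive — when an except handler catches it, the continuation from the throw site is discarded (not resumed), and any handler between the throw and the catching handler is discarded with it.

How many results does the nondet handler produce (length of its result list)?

Answer: 2

Step-by-step:
choose[6, 0] @ H3
  branch[0] choose=6:
    tell(6) @ H0 ⇒ log+=6
    H0 returns (0, (6))
    H1 returns (0, (6))
    H2 returns ((0, (6)), 5)
    H3 returns [((0, (6)), 5)]
  branch[1] choose=0:
    tell(0) @ H0 ⇒ log+=0
    H0 returns (0, (0))
    H1 returns (0, (0))
    H2 returns ((0, (0)), 5)
    H3 returns [((0, (0)), 5)]
= [((0, (6)), 5), ((0, (0)), 5)]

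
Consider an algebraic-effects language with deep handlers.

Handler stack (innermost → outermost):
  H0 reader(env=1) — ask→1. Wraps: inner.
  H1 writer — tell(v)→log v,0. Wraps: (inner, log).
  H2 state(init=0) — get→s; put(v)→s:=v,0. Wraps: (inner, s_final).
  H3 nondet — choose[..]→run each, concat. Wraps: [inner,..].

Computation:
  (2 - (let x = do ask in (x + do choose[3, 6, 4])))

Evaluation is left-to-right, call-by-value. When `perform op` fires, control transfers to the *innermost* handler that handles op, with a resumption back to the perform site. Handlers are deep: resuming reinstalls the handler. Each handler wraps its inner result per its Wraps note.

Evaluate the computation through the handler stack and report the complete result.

Answer: [((-2, ()), 0), ((-5, ()), 0), ((-3, ()), 0)]

Evaluation trace:
ask @ H0 ⇒ 1
choose[3, 6, 4] @ H3
  branch[0] choose=3:
    H0 returns -2
    H1 returns (-2, ())
    H2 returns ((-2, ()), 0)
    H3 returns [((-2, ()), 0)]
  branch[1] choose=6:
    H0 returns -5
    H1 returns (-5, ())
    H2 returns ((-5, ()), 0)
    H3 returns [((-5, ()), 0)]
  branch[2] choose=4:
    H0 returns -3
    H1 returns (-3, ())
    H2 returns ((-3, ()), 0)
    H3 returns [((-3, ()), 0)]
= [((-2, ()), 0), ((-5, ()), 0), ((-3, ()), 0)]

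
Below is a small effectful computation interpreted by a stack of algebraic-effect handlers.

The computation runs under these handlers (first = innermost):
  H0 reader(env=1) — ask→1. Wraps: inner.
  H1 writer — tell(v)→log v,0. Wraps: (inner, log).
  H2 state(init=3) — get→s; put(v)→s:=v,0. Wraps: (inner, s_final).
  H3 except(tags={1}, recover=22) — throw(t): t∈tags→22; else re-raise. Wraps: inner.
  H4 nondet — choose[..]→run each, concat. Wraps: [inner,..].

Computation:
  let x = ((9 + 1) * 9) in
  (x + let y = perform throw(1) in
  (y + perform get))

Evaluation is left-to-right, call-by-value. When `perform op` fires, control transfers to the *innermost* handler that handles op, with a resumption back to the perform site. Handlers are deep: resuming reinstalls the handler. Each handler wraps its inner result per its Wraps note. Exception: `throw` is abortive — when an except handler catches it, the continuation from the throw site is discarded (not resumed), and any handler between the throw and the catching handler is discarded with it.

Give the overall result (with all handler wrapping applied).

Working:
throw(1) @ H3 caught ⇒ 22
H4 returns [22]
= [22]

Answer: [22]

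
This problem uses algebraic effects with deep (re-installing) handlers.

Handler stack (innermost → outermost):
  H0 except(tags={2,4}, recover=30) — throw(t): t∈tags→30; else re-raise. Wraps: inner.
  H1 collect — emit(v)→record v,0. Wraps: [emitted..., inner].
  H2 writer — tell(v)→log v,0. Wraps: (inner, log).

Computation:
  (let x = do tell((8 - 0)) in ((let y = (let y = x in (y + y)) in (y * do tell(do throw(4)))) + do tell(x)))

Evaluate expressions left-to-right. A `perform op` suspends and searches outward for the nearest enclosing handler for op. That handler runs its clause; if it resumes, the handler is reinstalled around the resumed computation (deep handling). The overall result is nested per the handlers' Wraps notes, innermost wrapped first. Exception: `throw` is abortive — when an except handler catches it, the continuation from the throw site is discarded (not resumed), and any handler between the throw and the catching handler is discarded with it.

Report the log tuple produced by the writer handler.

Step-by-step:
tell(8) @ H2 ⇒ log+=8
throw(4) @ H0 caught ⇒ 30
H1 returns [30]
H2 returns ([30], (8))
= ([30], (8))

Answer: (8)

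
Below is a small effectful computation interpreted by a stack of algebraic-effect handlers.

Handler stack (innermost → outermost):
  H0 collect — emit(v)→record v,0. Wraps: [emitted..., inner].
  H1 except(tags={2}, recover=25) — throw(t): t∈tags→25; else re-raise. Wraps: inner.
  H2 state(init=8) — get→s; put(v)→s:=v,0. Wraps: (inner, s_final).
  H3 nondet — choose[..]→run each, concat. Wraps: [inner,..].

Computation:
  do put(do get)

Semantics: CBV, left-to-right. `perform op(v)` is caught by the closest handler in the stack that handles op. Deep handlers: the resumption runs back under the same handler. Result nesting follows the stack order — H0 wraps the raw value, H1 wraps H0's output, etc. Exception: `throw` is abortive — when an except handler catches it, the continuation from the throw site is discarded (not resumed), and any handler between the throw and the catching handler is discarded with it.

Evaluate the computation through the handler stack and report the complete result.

Step-by-step:
get @ H2 ⇒ 8
put(8) @ H2 ⇒ s:=8
H0 returns [0]
H1 returns [0]
H2 returns ([0], 8)
H3 returns [([0], 8)]
= [([0], 8)]

Answer: [([0], 8)]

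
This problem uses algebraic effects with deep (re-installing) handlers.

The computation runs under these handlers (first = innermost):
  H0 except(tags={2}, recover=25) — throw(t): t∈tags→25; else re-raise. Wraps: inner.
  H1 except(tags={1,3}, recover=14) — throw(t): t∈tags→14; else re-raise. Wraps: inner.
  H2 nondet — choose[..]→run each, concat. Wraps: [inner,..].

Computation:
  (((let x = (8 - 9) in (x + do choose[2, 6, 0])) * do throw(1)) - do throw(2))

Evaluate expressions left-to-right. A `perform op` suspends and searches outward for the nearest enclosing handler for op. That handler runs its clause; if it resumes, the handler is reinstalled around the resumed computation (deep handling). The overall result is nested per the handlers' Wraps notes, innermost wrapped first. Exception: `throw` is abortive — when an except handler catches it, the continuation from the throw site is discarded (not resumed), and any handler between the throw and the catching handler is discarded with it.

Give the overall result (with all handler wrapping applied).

Answer: [14, 14, 14]

Evaluation trace:
choose[2, 6, 0] @ H2
  branch[0] choose=2:
    throw(1) @ H0 re-raised
    throw(1) @ H1 caught ⇒ 14
    H2 returns [14]
  branch[1] choose=6:
    throw(1) @ H0 re-raised
    throw(1) @ H1 caught ⇒ 14
    H2 returns [14]
  branch[2] choose=0:
    throw(1) @ H0 re-raised
    throw(1) @ H1 caught ⇒ 14
    H2 returns [14]
= [14, 14, 14]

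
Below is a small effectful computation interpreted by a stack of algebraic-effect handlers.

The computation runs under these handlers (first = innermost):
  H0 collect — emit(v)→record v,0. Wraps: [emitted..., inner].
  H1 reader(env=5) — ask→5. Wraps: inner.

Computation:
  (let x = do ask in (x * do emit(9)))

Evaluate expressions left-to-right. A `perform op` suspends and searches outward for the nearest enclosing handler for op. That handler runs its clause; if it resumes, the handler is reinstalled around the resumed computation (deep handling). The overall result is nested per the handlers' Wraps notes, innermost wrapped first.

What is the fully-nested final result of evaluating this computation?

Answer: [9, 0]

Evaluation trace:
ask @ H1 ⇒ 5
emit(9) @ H0 ⇒ out+=9
H0 returns [9, 0]
H1 returns [9, 0]
= [9, 0]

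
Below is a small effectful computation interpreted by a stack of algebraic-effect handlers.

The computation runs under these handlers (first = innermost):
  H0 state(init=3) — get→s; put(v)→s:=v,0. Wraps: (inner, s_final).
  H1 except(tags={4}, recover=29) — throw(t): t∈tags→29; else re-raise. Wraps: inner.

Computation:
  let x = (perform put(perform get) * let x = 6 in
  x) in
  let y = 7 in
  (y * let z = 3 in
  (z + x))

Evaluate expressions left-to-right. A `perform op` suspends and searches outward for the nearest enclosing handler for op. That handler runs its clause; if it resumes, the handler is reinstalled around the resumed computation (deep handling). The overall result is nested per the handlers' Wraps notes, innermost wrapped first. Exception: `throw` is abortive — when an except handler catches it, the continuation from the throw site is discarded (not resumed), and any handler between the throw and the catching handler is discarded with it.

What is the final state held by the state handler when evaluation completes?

Evaluation trace:
get @ H0 ⇒ 3
put(3) @ H0 ⇒ s:=3
H0 returns (21, 3)
H1 returns (21, 3)
= (21, 3)

Answer: 3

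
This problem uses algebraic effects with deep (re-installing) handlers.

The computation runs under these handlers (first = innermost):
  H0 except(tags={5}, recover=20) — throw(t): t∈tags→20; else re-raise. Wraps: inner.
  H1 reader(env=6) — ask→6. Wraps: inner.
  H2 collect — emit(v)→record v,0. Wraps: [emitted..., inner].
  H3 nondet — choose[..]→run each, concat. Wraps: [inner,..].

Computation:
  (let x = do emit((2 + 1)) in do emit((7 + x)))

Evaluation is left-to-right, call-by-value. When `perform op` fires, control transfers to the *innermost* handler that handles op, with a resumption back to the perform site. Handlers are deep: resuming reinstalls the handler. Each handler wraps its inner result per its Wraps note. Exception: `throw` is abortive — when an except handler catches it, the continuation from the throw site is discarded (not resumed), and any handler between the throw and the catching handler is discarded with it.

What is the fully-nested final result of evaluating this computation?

Answer: [[3, 7, 0]]

Working:
emit(3) @ H2 ⇒ out+=3
emit(7) @ H2 ⇒ out+=7
H0 returns 0
H1 returns 0
H2 returns [3, 7, 0]
H3 returns [[3, 7, 0]]
= [[3, 7, 0]]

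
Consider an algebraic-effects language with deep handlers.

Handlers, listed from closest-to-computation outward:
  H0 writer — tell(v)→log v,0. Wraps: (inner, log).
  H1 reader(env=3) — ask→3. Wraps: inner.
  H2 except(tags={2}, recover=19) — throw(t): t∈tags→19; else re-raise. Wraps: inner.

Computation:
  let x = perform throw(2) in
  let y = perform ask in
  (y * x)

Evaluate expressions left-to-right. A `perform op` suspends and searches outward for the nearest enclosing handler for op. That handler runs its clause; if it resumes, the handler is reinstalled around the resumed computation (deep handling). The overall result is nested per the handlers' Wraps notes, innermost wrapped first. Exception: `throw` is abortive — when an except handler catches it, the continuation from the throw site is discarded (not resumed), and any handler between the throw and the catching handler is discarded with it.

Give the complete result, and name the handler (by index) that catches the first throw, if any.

Evaluation trace:
throw(2) @ H2 caught ⇒ 19
= 19

Answer: 19 ; first throw caught by: H2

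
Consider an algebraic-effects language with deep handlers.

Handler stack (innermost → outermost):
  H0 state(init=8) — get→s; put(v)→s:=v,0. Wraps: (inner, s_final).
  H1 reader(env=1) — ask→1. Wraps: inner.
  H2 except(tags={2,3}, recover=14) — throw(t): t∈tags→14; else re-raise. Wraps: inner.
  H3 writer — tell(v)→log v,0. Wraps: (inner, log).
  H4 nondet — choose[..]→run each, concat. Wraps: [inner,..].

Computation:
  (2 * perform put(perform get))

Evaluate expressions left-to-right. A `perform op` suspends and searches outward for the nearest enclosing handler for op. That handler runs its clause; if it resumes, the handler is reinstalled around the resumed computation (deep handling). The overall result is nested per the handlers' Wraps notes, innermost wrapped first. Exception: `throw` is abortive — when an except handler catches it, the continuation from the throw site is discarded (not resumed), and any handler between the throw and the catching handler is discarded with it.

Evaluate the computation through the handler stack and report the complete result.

Answer: [((0, 8), ())]

Step-by-step:
get @ H0 ⇒ 8
put(8) @ H0 ⇒ s:=8
H0 returns (0, 8)
H1 returns (0, 8)
H2 returns (0, 8)
H3 returns ((0, 8), ())
H4 returns [((0, 8), ())]
= [((0, 8), ())]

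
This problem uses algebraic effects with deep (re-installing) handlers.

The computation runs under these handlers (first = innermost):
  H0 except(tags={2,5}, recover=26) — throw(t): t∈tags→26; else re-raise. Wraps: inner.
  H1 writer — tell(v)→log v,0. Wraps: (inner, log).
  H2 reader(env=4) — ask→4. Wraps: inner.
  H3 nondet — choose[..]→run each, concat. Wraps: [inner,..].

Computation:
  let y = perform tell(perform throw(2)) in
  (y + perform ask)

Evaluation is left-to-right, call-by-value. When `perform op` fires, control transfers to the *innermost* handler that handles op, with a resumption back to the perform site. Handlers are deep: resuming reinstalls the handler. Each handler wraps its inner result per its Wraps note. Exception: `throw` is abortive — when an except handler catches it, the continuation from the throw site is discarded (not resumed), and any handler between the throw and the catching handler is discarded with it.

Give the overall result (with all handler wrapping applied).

Evaluation trace:
throw(2) @ H0 caught ⇒ 26
H1 returns (26, ())
H2 returns (26, ())
H3 returns [(26, ())]
= [(26, ())]

Answer: [(26, ())]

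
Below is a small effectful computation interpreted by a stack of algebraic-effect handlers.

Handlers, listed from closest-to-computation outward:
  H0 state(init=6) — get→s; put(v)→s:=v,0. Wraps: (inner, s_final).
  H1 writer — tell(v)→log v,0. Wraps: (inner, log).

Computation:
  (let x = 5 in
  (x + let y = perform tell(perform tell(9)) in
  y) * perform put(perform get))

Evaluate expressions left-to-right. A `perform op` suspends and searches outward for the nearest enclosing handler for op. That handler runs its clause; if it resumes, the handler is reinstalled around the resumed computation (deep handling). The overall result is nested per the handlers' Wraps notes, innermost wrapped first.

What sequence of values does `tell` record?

Answer: (9, 0)

Evaluation trace:
tell(9) @ H1 ⇒ log+=9
tell(0) @ H1 ⇒ log+=0
get @ H0 ⇒ 6
put(6) @ H0 ⇒ s:=6
H0 returns (0, 6)
H1 returns ((0, 6), (9, 0))
= ((0, 6), (9, 0))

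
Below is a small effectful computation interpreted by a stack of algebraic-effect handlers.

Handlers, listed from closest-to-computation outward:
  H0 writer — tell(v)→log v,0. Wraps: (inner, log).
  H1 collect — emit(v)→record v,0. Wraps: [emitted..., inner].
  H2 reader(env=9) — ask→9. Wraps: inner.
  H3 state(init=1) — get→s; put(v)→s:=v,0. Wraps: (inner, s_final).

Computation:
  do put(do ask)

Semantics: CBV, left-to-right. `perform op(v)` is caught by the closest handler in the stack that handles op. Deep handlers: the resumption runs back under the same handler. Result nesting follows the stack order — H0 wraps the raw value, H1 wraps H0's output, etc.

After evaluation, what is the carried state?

Working:
ask @ H2 ⇒ 9
put(9) @ H3 ⇒ s:=9
H0 returns (0, ())
H1 returns [(0, ())]
H2 returns [(0, ())]
H3 returns ([(0, ())], 9)
= ([(0, ())], 9)

Answer: 9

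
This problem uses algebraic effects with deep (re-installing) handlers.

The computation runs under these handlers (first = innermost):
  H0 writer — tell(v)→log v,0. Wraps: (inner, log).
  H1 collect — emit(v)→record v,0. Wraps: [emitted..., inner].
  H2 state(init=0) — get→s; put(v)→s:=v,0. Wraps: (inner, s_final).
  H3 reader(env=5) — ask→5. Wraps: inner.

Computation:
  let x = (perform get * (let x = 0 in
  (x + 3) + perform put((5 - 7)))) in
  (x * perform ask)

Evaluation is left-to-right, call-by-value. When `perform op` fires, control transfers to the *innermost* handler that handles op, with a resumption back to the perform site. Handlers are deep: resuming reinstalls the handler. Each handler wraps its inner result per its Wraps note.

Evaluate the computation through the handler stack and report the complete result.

Working:
get @ H2 ⇒ 0
put(-2) @ H2 ⇒ s:=-2
ask @ H3 ⇒ 5
H0 returns (0, ())
H1 returns [(0, ())]
H2 returns ([(0, ())], -2)
H3 returns ([(0, ())], -2)
= ([(0, ())], -2)

Answer: ([(0, ())], -2)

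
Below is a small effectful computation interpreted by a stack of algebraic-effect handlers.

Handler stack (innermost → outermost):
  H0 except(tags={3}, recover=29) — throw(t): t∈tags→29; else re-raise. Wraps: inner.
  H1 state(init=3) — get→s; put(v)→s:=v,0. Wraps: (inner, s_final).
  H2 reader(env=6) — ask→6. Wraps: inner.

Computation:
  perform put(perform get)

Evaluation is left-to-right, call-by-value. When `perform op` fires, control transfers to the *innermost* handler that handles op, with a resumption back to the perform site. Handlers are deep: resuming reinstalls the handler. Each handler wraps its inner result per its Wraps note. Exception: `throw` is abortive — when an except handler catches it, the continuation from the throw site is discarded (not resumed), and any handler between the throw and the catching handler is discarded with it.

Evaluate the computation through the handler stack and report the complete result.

Answer: (0, 3)

Step-by-step:
get @ H1 ⇒ 3
put(3) @ H1 ⇒ s:=3
H0 returns 0
H1 returns (0, 3)
H2 returns (0, 3)
= (0, 3)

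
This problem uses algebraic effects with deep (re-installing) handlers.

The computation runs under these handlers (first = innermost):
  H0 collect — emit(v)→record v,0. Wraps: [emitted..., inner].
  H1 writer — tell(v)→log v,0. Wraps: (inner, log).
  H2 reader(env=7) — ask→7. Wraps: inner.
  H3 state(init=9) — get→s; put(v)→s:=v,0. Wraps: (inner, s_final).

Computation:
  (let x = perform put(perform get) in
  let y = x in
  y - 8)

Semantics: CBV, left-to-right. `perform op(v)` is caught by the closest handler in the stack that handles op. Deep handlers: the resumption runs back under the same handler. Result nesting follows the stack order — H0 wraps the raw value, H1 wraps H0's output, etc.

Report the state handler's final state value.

Answer: 9

Step-by-step:
get @ H3 ⇒ 9
put(9) @ H3 ⇒ s:=9
H0 returns [-8]
H1 returns ([-8], ())
H2 returns ([-8], ())
H3 returns (([-8], ()), 9)
= (([-8], ()), 9)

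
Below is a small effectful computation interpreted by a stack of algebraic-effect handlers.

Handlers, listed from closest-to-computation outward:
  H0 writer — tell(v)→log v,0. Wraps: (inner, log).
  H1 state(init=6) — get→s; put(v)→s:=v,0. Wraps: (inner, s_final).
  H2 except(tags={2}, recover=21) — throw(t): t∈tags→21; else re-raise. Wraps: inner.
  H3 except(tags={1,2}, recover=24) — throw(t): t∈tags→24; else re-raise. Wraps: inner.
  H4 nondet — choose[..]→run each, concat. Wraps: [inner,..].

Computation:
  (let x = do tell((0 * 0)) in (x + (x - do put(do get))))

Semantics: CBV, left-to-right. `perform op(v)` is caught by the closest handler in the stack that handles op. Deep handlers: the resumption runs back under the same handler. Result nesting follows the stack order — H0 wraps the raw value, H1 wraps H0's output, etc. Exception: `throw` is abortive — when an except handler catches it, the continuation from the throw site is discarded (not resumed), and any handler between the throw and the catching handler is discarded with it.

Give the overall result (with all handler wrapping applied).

Step-by-step:
tell(0) @ H0 ⇒ log+=0
get @ H1 ⇒ 6
put(6) @ H1 ⇒ s:=6
H0 returns (0, (0))
H1 returns ((0, (0)), 6)
H2 returns ((0, (0)), 6)
H3 returns ((0, (0)), 6)
H4 returns [((0, (0)), 6)]
= [((0, (0)), 6)]

Answer: [((0, (0)), 6)]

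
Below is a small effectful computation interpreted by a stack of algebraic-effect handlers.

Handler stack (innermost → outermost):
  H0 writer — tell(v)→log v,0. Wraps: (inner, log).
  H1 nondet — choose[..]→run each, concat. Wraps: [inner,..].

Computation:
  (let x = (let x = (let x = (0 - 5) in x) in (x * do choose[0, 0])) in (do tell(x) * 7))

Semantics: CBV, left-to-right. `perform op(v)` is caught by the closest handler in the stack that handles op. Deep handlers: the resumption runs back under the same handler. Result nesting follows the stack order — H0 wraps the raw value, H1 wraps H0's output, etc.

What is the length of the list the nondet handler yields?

Answer: 2

Step-by-step:
choose[0, 0] @ H1
  branch[0] choose=0:
    tell(0) @ H0 ⇒ log+=0
    H0 returns (0, (0))
    H1 returns [(0, (0))]
  branch[1] choose=0:
    tell(0) @ H0 ⇒ log+=0
    H0 returns (0, (0))
    H1 returns [(0, (0))]
= [(0, (0)), (0, (0))]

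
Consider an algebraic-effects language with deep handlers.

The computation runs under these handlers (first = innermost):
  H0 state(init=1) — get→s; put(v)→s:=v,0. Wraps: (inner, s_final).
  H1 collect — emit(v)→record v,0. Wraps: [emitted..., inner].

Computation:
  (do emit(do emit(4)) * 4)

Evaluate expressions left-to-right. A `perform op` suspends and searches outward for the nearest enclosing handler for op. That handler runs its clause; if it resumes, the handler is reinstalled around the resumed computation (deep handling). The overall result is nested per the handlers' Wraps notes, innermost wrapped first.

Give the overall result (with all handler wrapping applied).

Answer: [4, 0, (0, 1)]

Working:
emit(4) @ H1 ⇒ out+=4
emit(0) @ H1 ⇒ out+=0
H0 returns (0, 1)
H1 returns [4, 0, (0, 1)]
= [4, 0, (0, 1)]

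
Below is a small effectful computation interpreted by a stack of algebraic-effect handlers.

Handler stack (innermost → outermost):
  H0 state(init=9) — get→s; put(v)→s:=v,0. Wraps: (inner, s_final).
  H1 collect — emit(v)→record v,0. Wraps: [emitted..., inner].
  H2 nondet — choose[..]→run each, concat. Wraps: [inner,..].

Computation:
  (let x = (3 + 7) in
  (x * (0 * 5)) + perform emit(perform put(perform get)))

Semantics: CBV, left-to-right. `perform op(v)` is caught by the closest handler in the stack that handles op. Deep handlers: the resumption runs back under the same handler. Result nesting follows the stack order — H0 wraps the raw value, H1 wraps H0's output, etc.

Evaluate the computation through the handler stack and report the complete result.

Evaluation trace:
get @ H0 ⇒ 9
put(9) @ H0 ⇒ s:=9
emit(0) @ H1 ⇒ out+=0
H0 returns (0, 9)
H1 returns [0, (0, 9)]
H2 returns [[0, (0, 9)]]
= [[0, (0, 9)]]

Answer: [[0, (0, 9)]]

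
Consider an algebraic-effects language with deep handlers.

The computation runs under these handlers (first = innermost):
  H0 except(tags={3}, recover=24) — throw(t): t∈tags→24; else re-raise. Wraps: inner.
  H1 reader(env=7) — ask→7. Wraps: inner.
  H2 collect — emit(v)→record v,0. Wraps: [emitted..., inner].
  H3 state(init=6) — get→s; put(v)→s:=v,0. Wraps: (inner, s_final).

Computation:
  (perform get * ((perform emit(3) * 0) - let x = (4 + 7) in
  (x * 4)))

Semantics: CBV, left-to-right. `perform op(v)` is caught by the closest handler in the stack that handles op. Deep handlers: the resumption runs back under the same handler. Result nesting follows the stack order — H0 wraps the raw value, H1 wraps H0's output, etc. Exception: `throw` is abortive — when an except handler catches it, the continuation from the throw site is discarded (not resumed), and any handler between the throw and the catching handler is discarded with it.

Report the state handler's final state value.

Evaluation trace:
get @ H3 ⇒ 6
emit(3) @ H2 ⇒ out+=3
H0 returns -264
H1 returns -264
H2 returns [3, -264]
H3 returns ([3, -264], 6)
= ([3, -264], 6)

Answer: 6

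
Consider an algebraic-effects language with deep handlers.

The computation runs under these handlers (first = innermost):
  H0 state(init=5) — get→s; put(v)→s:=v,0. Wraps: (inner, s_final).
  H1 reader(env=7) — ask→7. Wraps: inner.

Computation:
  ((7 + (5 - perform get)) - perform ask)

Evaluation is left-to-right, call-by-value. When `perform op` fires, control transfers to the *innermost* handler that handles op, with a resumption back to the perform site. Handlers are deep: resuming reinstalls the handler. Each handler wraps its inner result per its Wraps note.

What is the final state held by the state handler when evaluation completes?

Answer: 5

Step-by-step:
get @ H0 ⇒ 5
ask @ H1 ⇒ 7
H0 returns (0, 5)
H1 returns (0, 5)
= (0, 5)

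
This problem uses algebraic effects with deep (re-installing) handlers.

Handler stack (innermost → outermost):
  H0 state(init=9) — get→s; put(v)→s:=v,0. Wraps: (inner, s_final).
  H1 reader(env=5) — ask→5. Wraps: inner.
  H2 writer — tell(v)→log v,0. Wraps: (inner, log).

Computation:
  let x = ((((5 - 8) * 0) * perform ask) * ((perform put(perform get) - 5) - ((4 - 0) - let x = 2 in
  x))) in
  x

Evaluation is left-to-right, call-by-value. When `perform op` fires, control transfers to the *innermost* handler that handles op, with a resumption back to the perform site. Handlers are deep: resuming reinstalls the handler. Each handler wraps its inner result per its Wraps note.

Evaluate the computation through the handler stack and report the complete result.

Answer: ((0, 9), ())

Evaluation trace:
ask @ H1 ⇒ 5
get @ H0 ⇒ 9
put(9) @ H0 ⇒ s:=9
H0 returns (0, 9)
H1 returns (0, 9)
H2 returns ((0, 9), ())
= ((0, 9), ())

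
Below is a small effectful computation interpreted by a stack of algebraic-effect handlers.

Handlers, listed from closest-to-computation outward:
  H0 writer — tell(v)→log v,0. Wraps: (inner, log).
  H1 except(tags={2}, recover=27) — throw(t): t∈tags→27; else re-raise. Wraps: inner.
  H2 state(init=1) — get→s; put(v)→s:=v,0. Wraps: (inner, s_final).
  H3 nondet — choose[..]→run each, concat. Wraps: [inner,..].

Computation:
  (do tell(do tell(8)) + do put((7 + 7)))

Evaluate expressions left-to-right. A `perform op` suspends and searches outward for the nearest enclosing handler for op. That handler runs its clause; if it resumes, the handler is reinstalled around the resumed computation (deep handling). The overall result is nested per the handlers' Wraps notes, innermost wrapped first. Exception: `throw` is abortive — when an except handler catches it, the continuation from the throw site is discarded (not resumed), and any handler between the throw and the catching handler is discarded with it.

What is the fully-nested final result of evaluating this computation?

Step-by-step:
tell(8) @ H0 ⇒ log+=8
tell(0) @ H0 ⇒ log+=0
put(14) @ H2 ⇒ s:=14
H0 returns (0, (8, 0))
H1 returns (0, (8, 0))
H2 returns ((0, (8, 0)), 14)
H3 returns [((0, (8, 0)), 14)]
= [((0, (8, 0)), 14)]

Answer: [((0, (8, 0)), 14)]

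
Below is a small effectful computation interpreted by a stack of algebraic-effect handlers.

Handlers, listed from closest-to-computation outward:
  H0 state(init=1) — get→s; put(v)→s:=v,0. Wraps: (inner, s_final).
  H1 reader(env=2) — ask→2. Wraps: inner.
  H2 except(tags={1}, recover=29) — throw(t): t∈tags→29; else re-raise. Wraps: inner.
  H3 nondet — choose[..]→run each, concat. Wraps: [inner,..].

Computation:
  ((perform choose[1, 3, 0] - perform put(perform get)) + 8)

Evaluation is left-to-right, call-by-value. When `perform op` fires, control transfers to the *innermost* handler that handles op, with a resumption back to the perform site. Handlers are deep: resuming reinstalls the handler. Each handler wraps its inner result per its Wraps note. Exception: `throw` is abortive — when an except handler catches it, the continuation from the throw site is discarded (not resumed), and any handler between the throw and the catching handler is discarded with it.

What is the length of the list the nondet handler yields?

Answer: 3

Working:
choose[1, 3, 0] @ H3
  branch[0] choose=1:
    get @ H0 ⇒ 1
    put(1) @ H0 ⇒ s:=1
    H0 returns (9, 1)
    H1 returns (9, 1)
    H2 returns (9, 1)
    H3 returns [(9, 1)]
  branch[1] choose=3:
    get @ H0 ⇒ 1
    put(1) @ H0 ⇒ s:=1
    H0 returns (11, 1)
    H1 returns (11, 1)
    H2 returns (11, 1)
    H3 returns [(11, 1)]
  branch[2] choose=0:
    get @ H0 ⇒ 1
    put(1) @ H0 ⇒ s:=1
    H0 returns (8, 1)
    H1 returns (8, 1)
    H2 returns (8, 1)
    H3 returns [(8, 1)]
= [(9, 1), (11, 1), (8, 1)]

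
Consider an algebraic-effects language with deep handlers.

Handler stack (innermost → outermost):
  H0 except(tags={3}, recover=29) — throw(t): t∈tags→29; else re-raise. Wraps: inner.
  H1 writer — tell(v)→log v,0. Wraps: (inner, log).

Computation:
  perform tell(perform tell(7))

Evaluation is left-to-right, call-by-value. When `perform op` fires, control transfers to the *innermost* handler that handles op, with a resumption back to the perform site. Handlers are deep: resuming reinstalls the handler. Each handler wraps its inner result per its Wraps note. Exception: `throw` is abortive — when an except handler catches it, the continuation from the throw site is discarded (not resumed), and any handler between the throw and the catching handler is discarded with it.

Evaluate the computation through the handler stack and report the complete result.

Answer: (0, (7, 0))

Evaluation trace:
tell(7) @ H1 ⇒ log+=7
tell(0) @ H1 ⇒ log+=0
H0 returns 0
H1 returns (0, (7, 0))
= (0, (7, 0))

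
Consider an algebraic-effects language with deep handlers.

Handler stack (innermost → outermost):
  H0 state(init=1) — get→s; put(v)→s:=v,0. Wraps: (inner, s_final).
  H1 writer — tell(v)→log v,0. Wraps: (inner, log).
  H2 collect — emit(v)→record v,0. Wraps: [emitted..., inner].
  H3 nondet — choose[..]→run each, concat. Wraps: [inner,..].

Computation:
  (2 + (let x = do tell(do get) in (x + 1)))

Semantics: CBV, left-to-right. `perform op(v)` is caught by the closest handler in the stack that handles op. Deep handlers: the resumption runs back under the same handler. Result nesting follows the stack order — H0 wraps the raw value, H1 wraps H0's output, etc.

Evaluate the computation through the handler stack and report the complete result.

Answer: [[((3, 1), (1))]]

Working:
get @ H0 ⇒ 1
tell(1) @ H1 ⇒ log+=1
H0 returns (3, 1)
H1 returns ((3, 1), (1))
H2 returns [((3, 1), (1))]
H3 returns [[((3, 1), (1))]]
= [[((3, 1), (1))]]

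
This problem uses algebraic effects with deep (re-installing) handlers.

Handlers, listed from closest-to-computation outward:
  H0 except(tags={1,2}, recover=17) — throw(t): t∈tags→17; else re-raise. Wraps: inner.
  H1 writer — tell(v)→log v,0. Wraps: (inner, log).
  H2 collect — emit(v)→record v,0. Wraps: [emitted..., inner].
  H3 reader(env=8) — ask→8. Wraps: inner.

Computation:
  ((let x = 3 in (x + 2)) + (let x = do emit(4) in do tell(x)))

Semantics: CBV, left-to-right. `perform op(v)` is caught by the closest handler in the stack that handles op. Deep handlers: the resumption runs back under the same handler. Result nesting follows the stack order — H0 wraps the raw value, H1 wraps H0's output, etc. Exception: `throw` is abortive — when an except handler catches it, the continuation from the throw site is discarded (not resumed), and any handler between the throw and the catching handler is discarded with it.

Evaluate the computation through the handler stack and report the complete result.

Answer: [4, (5, (0))]

Evaluation trace:
emit(4) @ H2 ⇒ out+=4
tell(0) @ H1 ⇒ log+=0
H0 returns 5
H1 returns (5, (0))
H2 returns [4, (5, (0))]
H3 returns [4, (5, (0))]
= [4, (5, (0))]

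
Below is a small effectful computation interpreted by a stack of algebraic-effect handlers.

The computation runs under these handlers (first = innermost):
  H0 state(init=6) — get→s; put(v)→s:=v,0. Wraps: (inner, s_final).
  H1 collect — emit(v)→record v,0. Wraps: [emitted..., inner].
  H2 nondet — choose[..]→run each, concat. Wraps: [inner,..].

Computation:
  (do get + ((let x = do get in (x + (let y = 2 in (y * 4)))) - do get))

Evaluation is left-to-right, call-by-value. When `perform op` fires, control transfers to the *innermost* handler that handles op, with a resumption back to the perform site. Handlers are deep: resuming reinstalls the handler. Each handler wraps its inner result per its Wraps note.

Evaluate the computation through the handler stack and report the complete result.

Evaluation trace:
get @ H0 ⇒ 6
get @ H0 ⇒ 6
get @ H0 ⇒ 6
H0 returns (14, 6)
H1 returns [(14, 6)]
H2 returns [[(14, 6)]]
= [[(14, 6)]]

Answer: [[(14, 6)]]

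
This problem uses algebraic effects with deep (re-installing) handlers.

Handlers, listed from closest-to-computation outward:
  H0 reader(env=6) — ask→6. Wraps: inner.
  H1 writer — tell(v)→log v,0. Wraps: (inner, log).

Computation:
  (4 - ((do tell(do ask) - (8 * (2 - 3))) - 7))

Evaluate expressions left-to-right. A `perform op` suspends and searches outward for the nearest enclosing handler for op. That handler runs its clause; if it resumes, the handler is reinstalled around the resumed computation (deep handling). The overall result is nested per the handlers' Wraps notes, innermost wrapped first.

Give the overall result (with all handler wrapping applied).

Answer: (3, (6))

Evaluation trace:
ask @ H0 ⇒ 6
tell(6) @ H1 ⇒ log+=6
H0 returns 3
H1 returns (3, (6))
= (3, (6))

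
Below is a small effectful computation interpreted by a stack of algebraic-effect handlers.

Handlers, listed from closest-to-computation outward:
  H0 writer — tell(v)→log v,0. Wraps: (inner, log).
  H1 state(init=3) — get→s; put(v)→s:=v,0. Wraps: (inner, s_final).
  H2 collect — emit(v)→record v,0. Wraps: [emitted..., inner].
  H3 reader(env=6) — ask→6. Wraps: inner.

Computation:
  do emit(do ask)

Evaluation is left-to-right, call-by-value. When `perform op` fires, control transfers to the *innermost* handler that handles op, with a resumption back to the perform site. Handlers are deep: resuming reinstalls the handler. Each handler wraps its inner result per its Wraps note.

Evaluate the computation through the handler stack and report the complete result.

Evaluation trace:
ask @ H3 ⇒ 6
emit(6) @ H2 ⇒ out+=6
H0 returns (0, ())
H1 returns ((0, ()), 3)
H2 returns [6, ((0, ()), 3)]
H3 returns [6, ((0, ()), 3)]
= [6, ((0, ()), 3)]

Answer: [6, ((0, ()), 3)]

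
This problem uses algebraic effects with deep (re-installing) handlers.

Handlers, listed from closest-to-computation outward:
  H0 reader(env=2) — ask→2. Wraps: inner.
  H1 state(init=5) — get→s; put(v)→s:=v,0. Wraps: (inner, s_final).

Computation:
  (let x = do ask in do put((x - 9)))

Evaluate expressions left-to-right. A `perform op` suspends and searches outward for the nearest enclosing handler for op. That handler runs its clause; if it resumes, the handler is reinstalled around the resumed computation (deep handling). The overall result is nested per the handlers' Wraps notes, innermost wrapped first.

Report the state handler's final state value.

Answer: -7

Working:
ask @ H0 ⇒ 2
put(-7) @ H1 ⇒ s:=-7
H0 returns 0
H1 returns (0, -7)
= (0, -7)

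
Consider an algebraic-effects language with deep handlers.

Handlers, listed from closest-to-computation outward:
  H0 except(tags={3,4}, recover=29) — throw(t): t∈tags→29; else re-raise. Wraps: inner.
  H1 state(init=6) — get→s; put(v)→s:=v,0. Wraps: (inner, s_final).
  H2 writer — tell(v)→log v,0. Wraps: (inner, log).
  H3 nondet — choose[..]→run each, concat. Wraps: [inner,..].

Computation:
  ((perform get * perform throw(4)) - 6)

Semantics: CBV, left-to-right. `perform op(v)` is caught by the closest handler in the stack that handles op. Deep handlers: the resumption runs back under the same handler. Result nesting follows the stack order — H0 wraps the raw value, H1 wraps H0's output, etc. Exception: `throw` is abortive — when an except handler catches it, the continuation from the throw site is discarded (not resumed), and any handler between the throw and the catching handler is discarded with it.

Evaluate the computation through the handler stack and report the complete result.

Evaluation trace:
get @ H1 ⇒ 6
throw(4) @ H0 caught ⇒ 29
H1 returns (29, 6)
H2 returns ((29, 6), ())
H3 returns [((29, 6), ())]
= [((29, 6), ())]

Answer: [((29, 6), ())]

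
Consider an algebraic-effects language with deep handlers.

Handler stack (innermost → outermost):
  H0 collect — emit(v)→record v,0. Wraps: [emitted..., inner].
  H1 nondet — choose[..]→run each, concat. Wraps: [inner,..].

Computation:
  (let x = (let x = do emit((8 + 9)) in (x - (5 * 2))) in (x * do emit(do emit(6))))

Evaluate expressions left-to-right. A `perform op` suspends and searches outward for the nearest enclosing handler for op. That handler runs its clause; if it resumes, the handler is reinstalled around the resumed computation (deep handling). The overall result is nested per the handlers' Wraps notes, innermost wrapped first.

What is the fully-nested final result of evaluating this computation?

Answer: [[17, 6, 0, 0]]

Working:
emit(17) @ H0 ⇒ out+=17
emit(6) @ H0 ⇒ out+=6
emit(0) @ H0 ⇒ out+=0
H0 returns [17, 6, 0, 0]
H1 returns [[17, 6, 0, 0]]
= [[17, 6, 0, 0]]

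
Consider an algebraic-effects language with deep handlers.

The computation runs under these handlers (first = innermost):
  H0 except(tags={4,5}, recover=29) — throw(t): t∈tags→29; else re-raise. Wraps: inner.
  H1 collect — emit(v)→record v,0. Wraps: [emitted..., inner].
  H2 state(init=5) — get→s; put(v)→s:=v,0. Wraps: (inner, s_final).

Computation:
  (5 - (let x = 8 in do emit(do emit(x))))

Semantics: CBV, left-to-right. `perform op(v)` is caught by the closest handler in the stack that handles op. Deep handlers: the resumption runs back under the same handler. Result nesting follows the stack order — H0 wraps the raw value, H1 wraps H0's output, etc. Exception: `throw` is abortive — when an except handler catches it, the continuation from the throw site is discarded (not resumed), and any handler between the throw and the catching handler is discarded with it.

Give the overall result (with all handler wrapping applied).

Answer: ([8, 0, 5], 5)

Step-by-step:
emit(8) @ H1 ⇒ out+=8
emit(0) @ H1 ⇒ out+=0
H0 returns 5
H1 returns [8, 0, 5]
H2 returns ([8, 0, 5], 5)
= ([8, 0, 5], 5)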